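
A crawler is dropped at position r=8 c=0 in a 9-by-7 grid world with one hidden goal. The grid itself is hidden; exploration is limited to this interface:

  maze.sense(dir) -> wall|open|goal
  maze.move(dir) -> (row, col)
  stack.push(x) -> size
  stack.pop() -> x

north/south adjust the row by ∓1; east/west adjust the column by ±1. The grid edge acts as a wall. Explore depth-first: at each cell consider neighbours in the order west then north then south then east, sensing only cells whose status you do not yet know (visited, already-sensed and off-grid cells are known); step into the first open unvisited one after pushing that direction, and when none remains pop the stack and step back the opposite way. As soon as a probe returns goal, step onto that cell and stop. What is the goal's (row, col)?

==> maze.sense(north)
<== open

==> stack.push(north)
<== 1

==> maze.move(north)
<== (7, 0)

==> maze.sense(north)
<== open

==> stack.push(north)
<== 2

==> maze.move(north)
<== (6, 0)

==> maze.sense(north)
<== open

==> stack.push(north)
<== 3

==> maze.move(north)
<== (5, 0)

==> maze.sense(north)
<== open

==> stack.push(north)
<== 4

==> maze.move(north)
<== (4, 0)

==> maze.sense(north)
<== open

==> stack.push(north)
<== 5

==> maze.move(north)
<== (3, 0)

==> maze.sense(north)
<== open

==> stack.push(north)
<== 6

==> maze.move(north)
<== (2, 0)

==> maze.sense(north)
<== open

==> stack.push(north)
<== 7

==> maze.move(north)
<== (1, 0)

==> maze.sense(north)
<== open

==> stack.push(north)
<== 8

==> maze.move(north)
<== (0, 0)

==> maze.sense(east)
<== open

==> stack.push(east)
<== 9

==> maze.move(east)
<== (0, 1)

==> maze.sense(south)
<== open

==> stack.push(south)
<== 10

==> maze.move(south)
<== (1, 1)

==> maze.sense(south)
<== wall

==> maze.sense(east)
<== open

==> stack.push(east)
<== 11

==> maze.move(east)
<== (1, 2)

==> maze.sense(north)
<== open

==> stack.push(north)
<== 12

==> maze.move(north)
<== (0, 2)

==> maze.sense(east)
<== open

==> stack.push(east)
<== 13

==> maze.move(east)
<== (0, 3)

==> maze.sense(south)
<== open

==> stack.push(south)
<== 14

==> maze.move(south)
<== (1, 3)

==> maze.sense(south)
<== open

==> stack.push(south)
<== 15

==> maze.move(south)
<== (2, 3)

==> maze.sense(west)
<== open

==> stack.push(west)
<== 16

==> maze.move(west)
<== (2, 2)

==> maze.sense(south)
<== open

==> stack.push(south)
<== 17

==> maze.move(south)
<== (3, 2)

==> maze.sense(west)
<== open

==> stack.push(west)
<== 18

==> maze.move(west)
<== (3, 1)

==> maze.sense(south)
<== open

==> stack.push(south)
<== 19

==> maze.move(south)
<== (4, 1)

==> maze.sense(south)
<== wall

==> maze.sense(east)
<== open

==> stack.push(east)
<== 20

==> maze.move(east)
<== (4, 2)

==> maze.sense(south)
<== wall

==> maze.sense(east)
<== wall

==> stack.pop()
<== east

==> maze.move(west)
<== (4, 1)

==> stack.pop()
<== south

==> maze.move(north)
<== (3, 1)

==> stack.pop()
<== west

==> maze.move(east)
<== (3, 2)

==> maze.sense(east)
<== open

==> stack.push(east)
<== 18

==> maze.move(east)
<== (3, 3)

==> maze.sense(east)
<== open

==> stack.push(east)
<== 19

==> maze.move(east)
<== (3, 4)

==> maze.sense(north)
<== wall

==> maze.sense(south)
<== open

==> stack.push(south)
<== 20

==> maze.move(south)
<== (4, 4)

==> maze.sense(south)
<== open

==> stack.push(south)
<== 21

==> maze.move(south)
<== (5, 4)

==> maze.sense(west)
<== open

==> stack.push(west)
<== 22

==> maze.move(west)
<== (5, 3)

==> maze.sense(south)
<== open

==> stack.push(south)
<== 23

==> maze.move(south)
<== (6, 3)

==> maze.sense(west)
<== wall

==> maze.sense(south)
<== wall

==> maze.sense(east)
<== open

==> stack.push(east)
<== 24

==> maze.move(east)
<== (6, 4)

==> maze.sense(south)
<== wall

==> maze.sense(east)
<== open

==> stack.push(east)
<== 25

==> maze.move(east)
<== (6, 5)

==> maze.sense(north)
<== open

==> stack.push(north)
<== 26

==> maze.move(north)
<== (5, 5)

==> maze.sense(north)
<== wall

==> maze.sense(east)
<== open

==> stack.push(east)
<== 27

==> maze.move(east)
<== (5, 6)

==> maze.sense(north)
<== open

==> stack.push(north)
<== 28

==> maze.move(north)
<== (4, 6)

==> maze.sense(north)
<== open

==> stack.push(north)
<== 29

==> maze.move(north)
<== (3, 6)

==> maze.sense(west)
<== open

==> stack.push(west)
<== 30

==> maze.move(west)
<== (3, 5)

==> maze.sense(north)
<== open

==> stack.push(north)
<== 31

==> maze.move(north)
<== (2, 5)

==> maze.sense(north)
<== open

==> stack.push(north)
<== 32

==> maze.move(north)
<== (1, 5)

==> maze.sense(west)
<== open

==> stack.push(west)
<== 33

==> maze.move(west)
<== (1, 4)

==> maze.sense(north)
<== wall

==> stack.pop()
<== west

==> maze.move(east)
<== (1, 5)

==> maze.sense(north)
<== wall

==> maze.sense(east)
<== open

==> stack.push(east)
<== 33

==> maze.move(east)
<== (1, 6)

==> maze.sense(north)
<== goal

==> maze.move(north)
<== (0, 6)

Answer: (0, 6)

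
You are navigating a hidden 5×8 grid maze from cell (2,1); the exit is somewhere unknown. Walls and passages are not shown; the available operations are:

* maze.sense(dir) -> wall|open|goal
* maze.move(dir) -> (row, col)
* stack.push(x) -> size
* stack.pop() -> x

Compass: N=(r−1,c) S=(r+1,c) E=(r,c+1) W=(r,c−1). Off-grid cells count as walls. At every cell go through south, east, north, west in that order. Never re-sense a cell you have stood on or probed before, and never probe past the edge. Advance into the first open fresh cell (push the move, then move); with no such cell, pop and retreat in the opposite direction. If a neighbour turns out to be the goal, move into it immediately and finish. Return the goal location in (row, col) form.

>> sense(dir→south)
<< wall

>> sense(dir→east)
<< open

>> push(x→east)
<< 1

>> move(dir→east)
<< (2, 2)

>> sense(dir→south)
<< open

>> push(x→south)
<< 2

>> move(dir→south)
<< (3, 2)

>> sense(dir→south)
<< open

>> push(x→south)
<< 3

>> move(dir→south)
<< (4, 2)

>> sense(dir→east)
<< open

>> push(x→east)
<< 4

>> move(dir→east)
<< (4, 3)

>> sense(dir→east)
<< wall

>> sense(dir→north)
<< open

>> push(x→north)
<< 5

>> move(dir→north)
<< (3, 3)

>> sense(dir→east)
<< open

>> push(x→east)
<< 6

>> move(dir→east)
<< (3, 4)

>> sense(dir→east)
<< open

>> push(x→east)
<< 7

>> move(dir→east)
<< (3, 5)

>> sense(dir→south)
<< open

>> push(x→south)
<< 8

>> move(dir→south)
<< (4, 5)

>> sense(dir→east)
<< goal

>> move(dir→east)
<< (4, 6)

Answer: (4, 6)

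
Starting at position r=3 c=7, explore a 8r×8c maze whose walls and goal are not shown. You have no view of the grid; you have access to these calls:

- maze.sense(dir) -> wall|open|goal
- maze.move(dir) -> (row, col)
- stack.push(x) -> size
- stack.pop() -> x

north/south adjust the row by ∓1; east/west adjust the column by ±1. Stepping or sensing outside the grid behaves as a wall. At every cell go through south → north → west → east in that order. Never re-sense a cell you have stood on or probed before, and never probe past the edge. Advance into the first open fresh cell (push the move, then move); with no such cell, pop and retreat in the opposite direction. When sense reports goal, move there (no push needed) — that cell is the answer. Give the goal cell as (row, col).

Do: maze.sense[dir→south]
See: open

Do: stack.push[x→south]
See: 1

Do: maze.move[dir→south]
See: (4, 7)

Do: maze.sense[dir→south]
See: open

Do: stack.push[x→south]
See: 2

Do: maze.move[dir→south]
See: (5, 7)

Do: maze.sense[dir→south]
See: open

Do: stack.push[x→south]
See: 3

Do: maze.move[dir→south]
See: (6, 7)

Do: maze.sense[dir→south]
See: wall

Do: maze.sense[dir→west]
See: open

Do: stack.push[x→west]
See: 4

Do: maze.move[dir→west]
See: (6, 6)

Do: maze.sense[dir→south]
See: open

Do: stack.push[x→south]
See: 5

Do: maze.move[dir→south]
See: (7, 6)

Do: maze.sense[dir→west]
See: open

Do: stack.push[x→west]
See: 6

Do: maze.move[dir→west]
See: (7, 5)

Do: maze.sense[dir→north]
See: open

Do: stack.push[x→north]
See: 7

Do: maze.move[dir→north]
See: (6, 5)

Do: maze.sense[dir→north]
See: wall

Do: maze.sense[dir→west]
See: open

Do: stack.push[x→west]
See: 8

Do: maze.move[dir→west]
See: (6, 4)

Do: maze.sense[dir→south]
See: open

Do: stack.push[x→south]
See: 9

Do: maze.move[dir→south]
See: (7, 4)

Do: maze.sense[dir→west]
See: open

Do: stack.push[x→west]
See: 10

Do: maze.move[dir→west]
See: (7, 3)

Do: maze.sense[dir→north]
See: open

Do: stack.push[x→north]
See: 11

Do: maze.move[dir→north]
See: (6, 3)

Do: maze.sense[dir→north]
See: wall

Do: maze.sense[dir→west]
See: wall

Do: stack.pop[]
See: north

Do: maze.move[dir→south]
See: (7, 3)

Do: maze.sense[dir→west]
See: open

Do: stack.push[x→west]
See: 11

Do: maze.move[dir→west]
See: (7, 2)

Do: maze.sense[dir→west]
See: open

Do: stack.push[x→west]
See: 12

Do: maze.move[dir→west]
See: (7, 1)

Do: maze.sense[dir→north]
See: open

Do: stack.push[x→north]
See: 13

Do: maze.move[dir→north]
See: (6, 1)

Do: maze.sense[dir→north]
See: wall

Do: maze.sense[dir→west]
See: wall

Do: stack.pop[]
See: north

Do: maze.move[dir→south]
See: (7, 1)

Do: maze.sense[dir→west]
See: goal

Do: maze.move[dir→west]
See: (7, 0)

Answer: (7, 0)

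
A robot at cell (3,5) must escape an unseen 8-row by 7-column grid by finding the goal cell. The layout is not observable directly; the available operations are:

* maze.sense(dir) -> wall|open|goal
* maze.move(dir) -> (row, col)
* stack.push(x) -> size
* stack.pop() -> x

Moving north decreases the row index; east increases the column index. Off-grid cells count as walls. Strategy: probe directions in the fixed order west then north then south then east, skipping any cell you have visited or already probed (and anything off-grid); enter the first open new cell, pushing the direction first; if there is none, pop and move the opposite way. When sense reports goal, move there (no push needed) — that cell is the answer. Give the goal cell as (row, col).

Action: maze.sense[dir='west']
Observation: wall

Action: maze.sense[dir='north']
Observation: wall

Action: maze.sense[dir='south']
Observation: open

Action: stack.push[x='south']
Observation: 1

Action: maze.move[dir='south']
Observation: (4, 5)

Action: maze.sense[dir='west']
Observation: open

Action: stack.push[x='west']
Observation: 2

Action: maze.move[dir='west']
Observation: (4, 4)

Action: maze.sense[dir='west']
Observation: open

Action: stack.push[x='west']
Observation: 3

Action: maze.move[dir='west']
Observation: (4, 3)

Action: maze.sense[dir='west']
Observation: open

Action: stack.push[x='west']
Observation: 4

Action: maze.move[dir='west']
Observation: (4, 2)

Action: maze.sense[dir='west']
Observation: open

Action: stack.push[x='west']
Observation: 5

Action: maze.move[dir='west']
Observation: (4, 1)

Action: maze.sense[dir='west']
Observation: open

Action: stack.push[x='west']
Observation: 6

Action: maze.move[dir='west']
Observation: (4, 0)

Action: maze.sense[dir='north']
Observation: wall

Action: maze.sense[dir='south']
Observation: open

Action: stack.push[x='south']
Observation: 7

Action: maze.move[dir='south']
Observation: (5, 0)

Action: maze.sense[dir='south']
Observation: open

Action: stack.push[x='south']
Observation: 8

Action: maze.move[dir='south']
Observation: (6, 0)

Action: maze.sense[dir='south']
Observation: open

Action: stack.push[x='south']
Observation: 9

Action: maze.move[dir='south']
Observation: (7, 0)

Action: maze.sense[dir='east']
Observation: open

Action: stack.push[x='east']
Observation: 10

Action: maze.move[dir='east']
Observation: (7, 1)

Action: maze.sense[dir='north']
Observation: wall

Action: maze.sense[dir='east']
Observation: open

Action: stack.push[x='east']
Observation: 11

Action: maze.move[dir='east']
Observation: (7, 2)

Action: maze.sense[dir='north']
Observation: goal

Action: maze.move[dir='north']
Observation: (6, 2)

Answer: (6, 2)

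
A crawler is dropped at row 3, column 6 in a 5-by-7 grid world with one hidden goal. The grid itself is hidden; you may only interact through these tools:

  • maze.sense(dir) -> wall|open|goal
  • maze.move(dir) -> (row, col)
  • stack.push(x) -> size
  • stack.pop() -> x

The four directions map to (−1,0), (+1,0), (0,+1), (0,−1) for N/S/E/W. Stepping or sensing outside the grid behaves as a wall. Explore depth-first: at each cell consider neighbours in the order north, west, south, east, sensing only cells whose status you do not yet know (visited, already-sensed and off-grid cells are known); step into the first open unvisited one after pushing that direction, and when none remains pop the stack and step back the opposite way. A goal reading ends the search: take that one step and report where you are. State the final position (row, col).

Step: sense[dir→north]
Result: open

Step: push[x→north]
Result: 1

Step: move[dir→north]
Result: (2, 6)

Step: sense[dir→north]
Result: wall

Step: sense[dir→west]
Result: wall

Step: pop[]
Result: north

Step: move[dir→south]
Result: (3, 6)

Step: sense[dir→west]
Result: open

Step: push[x→west]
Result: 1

Step: move[dir→west]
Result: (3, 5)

Step: sense[dir→west]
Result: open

Step: push[x→west]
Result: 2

Step: move[dir→west]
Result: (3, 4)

Step: sense[dir→north]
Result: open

Step: push[x→north]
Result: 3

Step: move[dir→north]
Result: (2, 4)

Step: sense[dir→north]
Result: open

Step: push[x→north]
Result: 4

Step: move[dir→north]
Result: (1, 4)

Step: sense[dir→north]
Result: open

Step: push[x→north]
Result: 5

Step: move[dir→north]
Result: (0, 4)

Step: sense[dir→west]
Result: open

Step: push[x→west]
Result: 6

Step: move[dir→west]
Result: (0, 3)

Step: sense[dir→west]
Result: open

Step: push[x→west]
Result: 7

Step: move[dir→west]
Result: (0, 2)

Step: sense[dir→west]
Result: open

Step: push[x→west]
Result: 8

Step: move[dir→west]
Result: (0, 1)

Step: sense[dir→west]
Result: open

Step: push[x→west]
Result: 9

Step: move[dir→west]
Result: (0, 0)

Step: sense[dir→south]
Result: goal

Step: move[dir→south]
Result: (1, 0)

Answer: (1, 0)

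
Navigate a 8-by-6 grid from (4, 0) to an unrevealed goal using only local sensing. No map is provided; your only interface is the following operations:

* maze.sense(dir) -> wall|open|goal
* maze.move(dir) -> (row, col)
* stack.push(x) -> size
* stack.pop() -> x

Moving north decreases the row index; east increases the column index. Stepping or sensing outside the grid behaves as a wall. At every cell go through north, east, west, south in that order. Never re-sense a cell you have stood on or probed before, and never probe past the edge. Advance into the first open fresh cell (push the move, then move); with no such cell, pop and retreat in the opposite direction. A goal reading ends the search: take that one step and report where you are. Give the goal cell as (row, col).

% maze.sense(dir: north) : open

% stack.push(x: north) : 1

% maze.move(dir: north) : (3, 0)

% maze.sense(dir: north) : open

% stack.push(x: north) : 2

% maze.move(dir: north) : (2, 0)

% maze.sense(dir: north) : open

% stack.push(x: north) : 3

% maze.move(dir: north) : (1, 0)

% maze.sense(dir: north) : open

% stack.push(x: north) : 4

% maze.move(dir: north) : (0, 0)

% maze.sense(dir: east) : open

% stack.push(x: east) : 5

% maze.move(dir: east) : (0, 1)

% maze.sense(dir: east) : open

% stack.push(x: east) : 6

% maze.move(dir: east) : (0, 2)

% maze.sense(dir: east) : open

% stack.push(x: east) : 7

% maze.move(dir: east) : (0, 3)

% maze.sense(dir: east) : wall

% maze.sense(dir: south) : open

% stack.push(x: south) : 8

% maze.move(dir: south) : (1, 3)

% maze.sense(dir: east) : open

% stack.push(x: east) : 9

% maze.move(dir: east) : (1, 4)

% maze.sense(dir: east) : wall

% maze.sense(dir: south) : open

% stack.push(x: south) : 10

% maze.move(dir: south) : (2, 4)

% maze.sense(dir: east) : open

% stack.push(x: east) : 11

% maze.move(dir: east) : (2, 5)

% maze.sense(dir: south) : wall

% stack.pop() : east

% maze.move(dir: west) : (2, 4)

% maze.sense(dir: west) : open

% stack.push(x: west) : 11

% maze.move(dir: west) : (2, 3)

% maze.sense(dir: west) : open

% stack.push(x: west) : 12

% maze.move(dir: west) : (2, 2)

% maze.sense(dir: north) : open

% stack.push(x: north) : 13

% maze.move(dir: north) : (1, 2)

% maze.sense(dir: west) : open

% stack.push(x: west) : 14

% maze.move(dir: west) : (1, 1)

% maze.sense(dir: south) : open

% stack.push(x: south) : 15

% maze.move(dir: south) : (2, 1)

% maze.sense(dir: south) : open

% stack.push(x: south) : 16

% maze.move(dir: south) : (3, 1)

% maze.sense(dir: east) : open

% stack.push(x: east) : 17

% maze.move(dir: east) : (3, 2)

% maze.sense(dir: east) : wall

% maze.sense(dir: south) : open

% stack.push(x: south) : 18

% maze.move(dir: south) : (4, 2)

% maze.sense(dir: east) : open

% stack.push(x: east) : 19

% maze.move(dir: east) : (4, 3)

% maze.sense(dir: east) : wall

% maze.sense(dir: south) : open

% stack.push(x: south) : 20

% maze.move(dir: south) : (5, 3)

% maze.sense(dir: east) : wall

% maze.sense(dir: west) : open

% stack.push(x: west) : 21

% maze.move(dir: west) : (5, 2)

% maze.sense(dir: west) : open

% stack.push(x: west) : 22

% maze.move(dir: west) : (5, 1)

% maze.sense(dir: north) : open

% stack.push(x: north) : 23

% maze.move(dir: north) : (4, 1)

% stack.pop() : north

% maze.move(dir: south) : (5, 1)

% maze.sense(dir: west) : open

% stack.push(x: west) : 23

% maze.move(dir: west) : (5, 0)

% maze.sense(dir: south) : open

% stack.push(x: south) : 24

% maze.move(dir: south) : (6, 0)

% maze.sense(dir: east) : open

% stack.push(x: east) : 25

% maze.move(dir: east) : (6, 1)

% maze.sense(dir: east) : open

% stack.push(x: east) : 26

% maze.move(dir: east) : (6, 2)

% maze.sense(dir: east) : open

% stack.push(x: east) : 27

% maze.move(dir: east) : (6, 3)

% maze.sense(dir: east) : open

% stack.push(x: east) : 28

% maze.move(dir: east) : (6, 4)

% maze.sense(dir: east) : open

% stack.push(x: east) : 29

% maze.move(dir: east) : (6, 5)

% maze.sense(dir: north) : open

% stack.push(x: north) : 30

% maze.move(dir: north) : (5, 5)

% maze.sense(dir: north) : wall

% stack.pop() : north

% maze.move(dir: south) : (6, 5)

% maze.sense(dir: south) : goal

% maze.move(dir: south) : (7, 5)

Answer: (7, 5)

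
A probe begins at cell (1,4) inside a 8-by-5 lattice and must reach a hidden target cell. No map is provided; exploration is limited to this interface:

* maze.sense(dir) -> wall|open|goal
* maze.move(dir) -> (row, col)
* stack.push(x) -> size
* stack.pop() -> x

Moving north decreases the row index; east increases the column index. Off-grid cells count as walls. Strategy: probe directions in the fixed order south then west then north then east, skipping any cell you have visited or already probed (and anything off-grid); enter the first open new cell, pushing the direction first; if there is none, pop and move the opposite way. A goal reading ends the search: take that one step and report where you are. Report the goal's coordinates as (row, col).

I call sense using dir: south, → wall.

Then sense using dir: west, and get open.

I invoke push using x: west, and observe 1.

I invoke move using dir: west, → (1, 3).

Next I call sense using dir: south, and observe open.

Calling push using x: south, and observe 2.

Using move using dir: south, : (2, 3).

I call sense using dir: south, giving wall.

Then sense using dir: west, → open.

I use push using x: west, giving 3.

I call move using dir: west, → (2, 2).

Next I call sense using dir: south, → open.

I try push using x: south, : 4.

Then move using dir: south, : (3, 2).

I run sense using dir: south, : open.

I invoke push using x: south, and observe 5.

I try move using dir: south, — result: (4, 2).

Then sense using dir: south, and observe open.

Calling push using x: south, and observe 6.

I invoke move using dir: south, — result: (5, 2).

I use sense using dir: south, — result: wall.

I try sense using dir: west, : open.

I call push using x: west, giving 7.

I try move using dir: west, which returns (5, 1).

I run sense using dir: south, and get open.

Next I call push using x: south, giving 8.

Calling move using dir: south, and see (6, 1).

Calling sense using dir: south, which returns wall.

I call sense using dir: west, giving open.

Then push using x: west, giving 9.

Calling move using dir: west, → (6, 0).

I try sense using dir: south, — result: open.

I use push using x: south, : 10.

I call move using dir: south, and see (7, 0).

Then pop, and observe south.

I run move using dir: north, — result: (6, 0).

I invoke sense using dir: north, → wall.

I use pop(), — result: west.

I run move using dir: east, and see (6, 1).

Using pop, and get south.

I call move using dir: north, giving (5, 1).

I call sense using dir: north, and observe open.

I try push using x: north, and see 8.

Calling move using dir: north, yielding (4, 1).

I use sense using dir: west, which returns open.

Invoking push using x: west, : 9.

Calling move using dir: west, and observe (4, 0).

Then sense using dir: north, and observe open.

Next I call push using x: north, : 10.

Using move using dir: north, yielding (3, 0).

I try sense using dir: north, — result: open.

Calling push using x: north, and see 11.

Using move using dir: north, and get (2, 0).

I use sense using dir: north, : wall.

I call sense using dir: east, and see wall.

Next I call pop(), — result: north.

Then move using dir: south, giving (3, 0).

I invoke sense using dir: east, and observe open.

Calling push using x: east, → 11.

Calling move using dir: east, and get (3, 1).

I run pop, : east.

Next I call move using dir: west, which returns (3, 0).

Invoking pop(), yielding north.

I try move using dir: south, : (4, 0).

I invoke pop, and observe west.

I use move using dir: east, which returns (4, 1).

I try pop(), : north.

Calling move using dir: south, — result: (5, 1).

Now I run pop, yielding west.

I call move using dir: east, and see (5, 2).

Using sense using dir: east, — result: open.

Invoking push using x: east, and observe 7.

I try move using dir: east, : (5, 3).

I invoke sense using dir: south, which returns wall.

Using sense using dir: north, which returns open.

Next I call push using x: north, and see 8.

I call move using dir: north, → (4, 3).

I run sense using dir: east, and get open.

Using push using x: east, : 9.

I call move using dir: east, → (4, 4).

Calling sense using dir: south, : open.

I call push using x: south, and see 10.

I call move using dir: south, : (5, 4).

Next I call sense using dir: south, and see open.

I use push using x: south, giving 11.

I try move using dir: south, and see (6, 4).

I use sense using dir: south, giving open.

Invoking push using x: south, : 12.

I run move using dir: south, giving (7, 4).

I call sense using dir: west, and see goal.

I use move using dir: west, and observe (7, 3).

Answer: (7, 3)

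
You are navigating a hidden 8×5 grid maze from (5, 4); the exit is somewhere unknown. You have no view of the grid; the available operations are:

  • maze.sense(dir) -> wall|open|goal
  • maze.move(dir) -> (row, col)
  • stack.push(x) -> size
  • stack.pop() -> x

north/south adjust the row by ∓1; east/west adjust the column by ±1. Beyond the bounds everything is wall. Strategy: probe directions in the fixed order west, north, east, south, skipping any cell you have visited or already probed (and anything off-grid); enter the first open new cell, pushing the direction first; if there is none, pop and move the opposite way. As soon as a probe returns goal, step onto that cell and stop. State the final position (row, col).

~$ maze.sense west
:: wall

~$ maze.sense north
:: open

~$ stack.push north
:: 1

~$ maze.move north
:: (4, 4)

~$ maze.sense west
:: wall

~$ maze.sense north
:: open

~$ stack.push north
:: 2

~$ maze.move north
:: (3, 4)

~$ maze.sense west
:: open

~$ stack.push west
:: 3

~$ maze.move west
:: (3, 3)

~$ maze.sense west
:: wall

~$ maze.sense north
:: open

~$ stack.push north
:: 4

~$ maze.move north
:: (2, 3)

~$ maze.sense west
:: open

~$ stack.push west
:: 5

~$ maze.move west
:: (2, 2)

~$ maze.sense west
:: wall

~$ maze.sense north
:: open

~$ stack.push north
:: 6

~$ maze.move north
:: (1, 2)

~$ maze.sense west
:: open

~$ stack.push west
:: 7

~$ maze.move west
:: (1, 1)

~$ maze.sense west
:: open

~$ stack.push west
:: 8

~$ maze.move west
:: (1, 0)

~$ maze.sense north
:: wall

~$ maze.sense south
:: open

~$ stack.push south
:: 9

~$ maze.move south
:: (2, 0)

~$ maze.sense south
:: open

~$ stack.push south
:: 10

~$ maze.move south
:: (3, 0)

~$ maze.sense east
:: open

~$ stack.push east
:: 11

~$ maze.move east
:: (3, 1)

~$ maze.sense south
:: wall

~$ stack.pop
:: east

~$ maze.move west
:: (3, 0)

~$ maze.sense south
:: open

~$ stack.push south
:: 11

~$ maze.move south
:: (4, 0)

~$ maze.sense south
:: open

~$ stack.push south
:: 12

~$ maze.move south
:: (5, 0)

~$ maze.sense east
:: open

~$ stack.push east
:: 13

~$ maze.move east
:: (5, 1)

~$ maze.sense east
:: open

~$ stack.push east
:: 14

~$ maze.move east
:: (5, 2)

~$ maze.sense north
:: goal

~$ maze.move north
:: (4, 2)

Answer: (4, 2)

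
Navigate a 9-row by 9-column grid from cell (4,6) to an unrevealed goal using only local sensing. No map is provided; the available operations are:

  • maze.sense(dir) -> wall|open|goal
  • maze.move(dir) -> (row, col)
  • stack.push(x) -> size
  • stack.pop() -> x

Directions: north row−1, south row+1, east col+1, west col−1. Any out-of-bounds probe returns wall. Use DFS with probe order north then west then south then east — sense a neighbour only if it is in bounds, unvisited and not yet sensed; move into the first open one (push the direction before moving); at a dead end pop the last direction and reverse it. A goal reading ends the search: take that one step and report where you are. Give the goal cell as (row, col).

;; 1. maze.sense(north) => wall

;; 2. maze.sense(west) => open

;; 3. stack.push(west) => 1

;; 4. maze.move(west) => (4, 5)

;; 5. maze.sense(north) => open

;; 6. stack.push(north) => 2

;; 7. maze.move(north) => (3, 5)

;; 8. maze.sense(north) => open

;; 9. stack.push(north) => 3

;; 10. maze.move(north) => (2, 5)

;; 11. maze.sense(north) => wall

;; 12. maze.sense(west) => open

;; 13. stack.push(west) => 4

;; 14. maze.move(west) => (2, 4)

;; 15. maze.sense(north) => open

;; 16. stack.push(north) => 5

;; 17. maze.move(north) => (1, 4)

;; 18. maze.sense(north) => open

;; 19. stack.push(north) => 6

;; 20. maze.move(north) => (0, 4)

;; 21. maze.sense(west) => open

;; 22. stack.push(west) => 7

;; 23. maze.move(west) => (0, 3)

;; 24. maze.sense(west) => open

;; 25. stack.push(west) => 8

;; 26. maze.move(west) => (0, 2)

;; 27. maze.sense(west) => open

;; 28. stack.push(west) => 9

;; 29. maze.move(west) => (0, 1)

;; 30. maze.sense(west) => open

;; 31. stack.push(west) => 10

;; 32. maze.move(west) => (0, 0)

;; 33. maze.sense(south) => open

;; 34. stack.push(south) => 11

;; 35. maze.move(south) => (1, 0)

;; 36. maze.sense(south) => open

;; 37. stack.push(south) => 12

;; 38. maze.move(south) => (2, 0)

;; 39. maze.sense(south) => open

;; 40. stack.push(south) => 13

;; 41. maze.move(south) => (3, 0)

;; 42. maze.sense(south) => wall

;; 43. maze.sense(east) => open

;; 44. stack.push(east) => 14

;; 45. maze.move(east) => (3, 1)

;; 46. maze.sense(north) => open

;; 47. stack.push(north) => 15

;; 48. maze.move(north) => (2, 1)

;; 49. maze.sense(north) => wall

;; 50. maze.sense(east) => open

;; 51. stack.push(east) => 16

;; 52. maze.move(east) => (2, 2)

;; 53. maze.sense(north) => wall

;; 54. maze.sense(south) => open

;; 55. stack.push(south) => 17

;; 56. maze.move(south) => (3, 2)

;; 57. maze.sense(south) => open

;; 58. stack.push(south) => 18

;; 59. maze.move(south) => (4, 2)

;; 60. maze.sense(west) => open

;; 61. stack.push(west) => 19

;; 62. maze.move(west) => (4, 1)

;; 63. maze.sense(south) => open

;; 64. stack.push(south) => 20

;; 65. maze.move(south) => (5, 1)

;; 66. maze.sense(west) => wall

;; 67. maze.sense(south) => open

;; 68. stack.push(south) => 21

;; 69. maze.move(south) => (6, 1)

;; 70. maze.sense(west) => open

;; 71. stack.push(west) => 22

;; 72. maze.move(west) => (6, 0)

;; 73. maze.sense(south) => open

;; 74. stack.push(south) => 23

;; 75. maze.move(south) => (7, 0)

;; 76. maze.sense(south) => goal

;; 77. maze.move(south) => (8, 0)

Answer: (8, 0)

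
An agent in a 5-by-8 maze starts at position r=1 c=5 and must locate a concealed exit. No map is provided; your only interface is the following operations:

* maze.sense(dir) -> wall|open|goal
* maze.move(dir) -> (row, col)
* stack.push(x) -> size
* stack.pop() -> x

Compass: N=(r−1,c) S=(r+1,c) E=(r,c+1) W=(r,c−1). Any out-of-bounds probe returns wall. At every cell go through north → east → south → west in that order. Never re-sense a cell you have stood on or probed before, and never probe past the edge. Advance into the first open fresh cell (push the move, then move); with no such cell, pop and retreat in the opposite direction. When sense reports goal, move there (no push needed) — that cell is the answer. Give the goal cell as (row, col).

> sense dir='north'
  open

> push x='north'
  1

> move dir='north'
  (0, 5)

> sense dir='east'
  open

> push x='east'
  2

> move dir='east'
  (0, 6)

> sense dir='east'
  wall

> sense dir='south'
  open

> push x='south'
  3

> move dir='south'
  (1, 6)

> sense dir='east'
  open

> push x='east'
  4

> move dir='east'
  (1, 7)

> sense dir='south'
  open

> push x='south'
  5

> move dir='south'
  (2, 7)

> sense dir='south'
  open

> push x='south'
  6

> move dir='south'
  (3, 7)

> sense dir='south'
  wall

> sense dir='west'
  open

> push x='west'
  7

> move dir='west'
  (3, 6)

> sense dir='north'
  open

> push x='north'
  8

> move dir='north'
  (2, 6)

> sense dir='west'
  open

> push x='west'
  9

> move dir='west'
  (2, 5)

> sense dir='south'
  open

> push x='south'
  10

> move dir='south'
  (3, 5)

> sense dir='south'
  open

> push x='south'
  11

> move dir='south'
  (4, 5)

> sense dir='east'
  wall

> sense dir='west'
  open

> push x='west'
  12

> move dir='west'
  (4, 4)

> sense dir='north'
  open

> push x='north'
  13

> move dir='north'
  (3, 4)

> sense dir='north'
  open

> push x='north'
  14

> move dir='north'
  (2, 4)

> sense dir='north'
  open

> push x='north'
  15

> move dir='north'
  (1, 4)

> sense dir='north'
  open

> push x='north'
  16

> move dir='north'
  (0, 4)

> sense dir='west'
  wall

> pop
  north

> move dir='south'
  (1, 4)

> sense dir='west'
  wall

> pop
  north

> move dir='south'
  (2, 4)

> sense dir='west'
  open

> push x='west'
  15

> move dir='west'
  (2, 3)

> sense dir='south'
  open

> push x='south'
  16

> move dir='south'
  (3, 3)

> sense dir='south'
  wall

> sense dir='west'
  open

> push x='west'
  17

> move dir='west'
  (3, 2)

> sense dir='north'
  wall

> sense dir='south'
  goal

> move dir='south'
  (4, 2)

Answer: (4, 2)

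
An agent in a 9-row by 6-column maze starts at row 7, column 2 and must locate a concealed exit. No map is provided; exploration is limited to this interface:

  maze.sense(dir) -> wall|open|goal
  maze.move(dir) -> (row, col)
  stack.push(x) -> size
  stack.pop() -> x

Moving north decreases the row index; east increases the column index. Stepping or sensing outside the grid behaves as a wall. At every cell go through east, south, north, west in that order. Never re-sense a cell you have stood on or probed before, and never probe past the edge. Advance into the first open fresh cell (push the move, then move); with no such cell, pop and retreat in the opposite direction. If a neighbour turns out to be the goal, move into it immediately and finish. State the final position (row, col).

Act: maze.sense[dir=east]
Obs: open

Act: stack.push[x=east]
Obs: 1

Act: maze.move[dir=east]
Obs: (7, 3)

Act: maze.sense[dir=east]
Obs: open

Act: stack.push[x=east]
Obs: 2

Act: maze.move[dir=east]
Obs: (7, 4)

Act: maze.sense[dir=east]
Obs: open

Act: stack.push[x=east]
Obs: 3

Act: maze.move[dir=east]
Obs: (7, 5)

Act: maze.sense[dir=south]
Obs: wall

Act: maze.sense[dir=north]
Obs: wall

Act: stack.pop[]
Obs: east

Act: maze.move[dir=west]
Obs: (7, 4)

Act: maze.sense[dir=south]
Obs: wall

Act: maze.sense[dir=north]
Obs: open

Act: stack.push[x=north]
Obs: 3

Act: maze.move[dir=north]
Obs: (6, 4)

Act: maze.sense[dir=north]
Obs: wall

Act: maze.sense[dir=west]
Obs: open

Act: stack.push[x=west]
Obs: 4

Act: maze.move[dir=west]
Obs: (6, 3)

Act: maze.sense[dir=north]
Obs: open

Act: stack.push[x=north]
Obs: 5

Act: maze.move[dir=north]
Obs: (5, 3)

Act: maze.sense[dir=north]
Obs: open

Act: stack.push[x=north]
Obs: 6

Act: maze.move[dir=north]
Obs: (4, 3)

Act: maze.sense[dir=east]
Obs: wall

Act: maze.sense[dir=north]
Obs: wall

Act: maze.sense[dir=west]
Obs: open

Act: stack.push[x=west]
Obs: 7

Act: maze.move[dir=west]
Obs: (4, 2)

Act: maze.sense[dir=south]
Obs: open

Act: stack.push[x=south]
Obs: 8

Act: maze.move[dir=south]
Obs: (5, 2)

Act: maze.sense[dir=south]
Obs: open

Act: stack.push[x=south]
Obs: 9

Act: maze.move[dir=south]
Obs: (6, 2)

Act: maze.sense[dir=west]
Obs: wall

Act: stack.pop[]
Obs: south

Act: maze.move[dir=north]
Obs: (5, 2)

Act: maze.sense[dir=west]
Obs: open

Act: stack.push[x=west]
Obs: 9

Act: maze.move[dir=west]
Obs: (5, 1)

Act: maze.sense[dir=north]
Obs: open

Act: stack.push[x=north]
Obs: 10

Act: maze.move[dir=north]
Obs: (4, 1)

Act: maze.sense[dir=north]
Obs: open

Act: stack.push[x=north]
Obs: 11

Act: maze.move[dir=north]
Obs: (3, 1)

Act: maze.sense[dir=east]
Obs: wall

Act: maze.sense[dir=north]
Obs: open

Act: stack.push[x=north]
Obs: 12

Act: maze.move[dir=north]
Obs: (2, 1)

Act: maze.sense[dir=east]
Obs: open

Act: stack.push[x=east]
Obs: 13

Act: maze.move[dir=east]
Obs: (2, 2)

Act: maze.sense[dir=east]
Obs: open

Act: stack.push[x=east]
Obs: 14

Act: maze.move[dir=east]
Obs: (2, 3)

Act: maze.sense[dir=east]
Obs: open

Act: stack.push[x=east]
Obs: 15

Act: maze.move[dir=east]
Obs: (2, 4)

Act: maze.sense[dir=east]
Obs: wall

Act: maze.sense[dir=south]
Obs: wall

Act: maze.sense[dir=north]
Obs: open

Act: stack.push[x=north]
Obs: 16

Act: maze.move[dir=north]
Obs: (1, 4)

Act: maze.sense[dir=east]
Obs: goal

Act: maze.move[dir=east]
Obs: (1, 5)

Answer: (1, 5)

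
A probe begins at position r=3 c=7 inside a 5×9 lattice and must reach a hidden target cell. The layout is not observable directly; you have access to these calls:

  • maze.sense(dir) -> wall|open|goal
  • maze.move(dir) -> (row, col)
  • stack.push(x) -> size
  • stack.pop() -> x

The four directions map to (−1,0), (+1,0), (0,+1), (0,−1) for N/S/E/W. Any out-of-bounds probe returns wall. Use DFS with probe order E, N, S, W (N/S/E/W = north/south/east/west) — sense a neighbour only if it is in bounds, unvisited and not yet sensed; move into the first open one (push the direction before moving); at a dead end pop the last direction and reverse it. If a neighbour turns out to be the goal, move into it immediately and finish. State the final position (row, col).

Do: maze.sense[dir='east']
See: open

Do: stack.push[x='east']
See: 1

Do: maze.move[dir='east']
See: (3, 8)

Do: maze.sense[dir='north']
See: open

Do: stack.push[x='north']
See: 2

Do: maze.move[dir='north']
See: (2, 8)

Do: maze.sense[dir='north']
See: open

Do: stack.push[x='north']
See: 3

Do: maze.move[dir='north']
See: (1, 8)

Do: maze.sense[dir='north']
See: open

Do: stack.push[x='north']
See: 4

Do: maze.move[dir='north']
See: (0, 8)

Do: maze.sense[dir='west']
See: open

Do: stack.push[x='west']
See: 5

Do: maze.move[dir='west']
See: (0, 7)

Do: maze.sense[dir='south']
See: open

Do: stack.push[x='south']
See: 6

Do: maze.move[dir='south']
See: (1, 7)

Do: maze.sense[dir='south']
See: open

Do: stack.push[x='south']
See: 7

Do: maze.move[dir='south']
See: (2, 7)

Do: maze.sense[dir='west']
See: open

Do: stack.push[x='west']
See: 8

Do: maze.move[dir='west']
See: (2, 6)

Do: maze.sense[dir='north']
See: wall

Do: maze.sense[dir='south']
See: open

Do: stack.push[x='south']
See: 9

Do: maze.move[dir='south']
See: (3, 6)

Do: maze.sense[dir='south']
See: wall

Do: maze.sense[dir='west']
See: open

Do: stack.push[x='west']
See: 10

Do: maze.move[dir='west']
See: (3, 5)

Do: maze.sense[dir='north']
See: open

Do: stack.push[x='north']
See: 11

Do: maze.move[dir='north']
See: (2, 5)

Do: maze.sense[dir='north']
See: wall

Do: maze.sense[dir='west']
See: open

Do: stack.push[x='west']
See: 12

Do: maze.move[dir='west']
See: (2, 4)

Do: maze.sense[dir='north']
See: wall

Do: maze.sense[dir='south']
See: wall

Do: maze.sense[dir='west']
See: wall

Do: stack.pop[]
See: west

Do: maze.move[dir='east']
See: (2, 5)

Do: stack.pop[]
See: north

Do: maze.move[dir='south']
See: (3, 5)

Do: maze.sense[dir='south']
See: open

Do: stack.push[x='south']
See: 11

Do: maze.move[dir='south']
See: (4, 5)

Do: maze.sense[dir='west']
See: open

Do: stack.push[x='west']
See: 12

Do: maze.move[dir='west']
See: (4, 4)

Do: maze.sense[dir='west']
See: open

Do: stack.push[x='west']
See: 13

Do: maze.move[dir='west']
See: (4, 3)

Do: maze.sense[dir='north']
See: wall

Do: maze.sense[dir='west']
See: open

Do: stack.push[x='west']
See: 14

Do: maze.move[dir='west']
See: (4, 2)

Do: maze.sense[dir='north']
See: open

Do: stack.push[x='north']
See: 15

Do: maze.move[dir='north']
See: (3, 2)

Do: maze.sense[dir='north']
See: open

Do: stack.push[x='north']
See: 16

Do: maze.move[dir='north']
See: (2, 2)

Do: maze.sense[dir='north']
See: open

Do: stack.push[x='north']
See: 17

Do: maze.move[dir='north']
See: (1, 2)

Do: maze.sense[dir='east']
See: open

Do: stack.push[x='east']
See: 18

Do: maze.move[dir='east']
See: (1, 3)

Do: maze.sense[dir='north']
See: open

Do: stack.push[x='north']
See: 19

Do: maze.move[dir='north']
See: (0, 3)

Do: maze.sense[dir='east']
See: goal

Do: maze.move[dir='east']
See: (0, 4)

Answer: (0, 4)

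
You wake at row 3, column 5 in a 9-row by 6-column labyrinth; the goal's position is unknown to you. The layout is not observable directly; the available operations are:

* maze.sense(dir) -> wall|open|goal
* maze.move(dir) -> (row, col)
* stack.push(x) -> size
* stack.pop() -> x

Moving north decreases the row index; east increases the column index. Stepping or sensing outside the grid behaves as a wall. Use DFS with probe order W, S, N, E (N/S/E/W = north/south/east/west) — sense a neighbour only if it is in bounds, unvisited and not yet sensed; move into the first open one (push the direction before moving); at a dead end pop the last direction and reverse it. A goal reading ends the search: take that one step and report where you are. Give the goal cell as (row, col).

> maze.sense west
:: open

> stack.push west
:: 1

> maze.move west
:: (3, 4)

> maze.sense west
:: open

> stack.push west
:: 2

> maze.move west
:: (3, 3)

> maze.sense west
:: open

> stack.push west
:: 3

> maze.move west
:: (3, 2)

> maze.sense west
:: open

> stack.push west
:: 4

> maze.move west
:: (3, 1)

> maze.sense west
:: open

> stack.push west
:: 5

> maze.move west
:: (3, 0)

> maze.sense south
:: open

> stack.push south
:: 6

> maze.move south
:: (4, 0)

> maze.sense south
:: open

> stack.push south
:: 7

> maze.move south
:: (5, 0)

> maze.sense south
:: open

> stack.push south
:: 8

> maze.move south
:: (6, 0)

> maze.sense south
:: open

> stack.push south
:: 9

> maze.move south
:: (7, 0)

> maze.sense south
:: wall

> maze.sense east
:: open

> stack.push east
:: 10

> maze.move east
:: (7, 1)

> maze.sense south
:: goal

> maze.move south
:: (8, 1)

Answer: (8, 1)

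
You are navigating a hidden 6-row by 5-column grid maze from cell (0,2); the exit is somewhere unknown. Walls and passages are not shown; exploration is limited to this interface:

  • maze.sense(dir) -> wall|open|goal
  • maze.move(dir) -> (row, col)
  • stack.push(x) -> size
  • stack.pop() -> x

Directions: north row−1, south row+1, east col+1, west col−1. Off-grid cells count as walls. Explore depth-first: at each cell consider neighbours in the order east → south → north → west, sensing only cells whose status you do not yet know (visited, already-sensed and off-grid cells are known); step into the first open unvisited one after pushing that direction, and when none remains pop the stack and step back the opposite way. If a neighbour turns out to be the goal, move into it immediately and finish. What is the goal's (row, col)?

;; maze.sense(dir: east) ~> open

;; stack.push(x: east) ~> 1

;; maze.move(dir: east) ~> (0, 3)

;; maze.sense(dir: east) ~> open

;; stack.push(x: east) ~> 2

;; maze.move(dir: east) ~> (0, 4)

;; maze.sense(dir: south) ~> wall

;; stack.pop() ~> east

;; maze.move(dir: west) ~> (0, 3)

;; maze.sense(dir: south) ~> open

;; stack.push(x: south) ~> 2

;; maze.move(dir: south) ~> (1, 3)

;; maze.sense(dir: south) ~> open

;; stack.push(x: south) ~> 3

;; maze.move(dir: south) ~> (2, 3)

;; maze.sense(dir: east) ~> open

;; stack.push(x: east) ~> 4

;; maze.move(dir: east) ~> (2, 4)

;; maze.sense(dir: south) ~> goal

;; maze.move(dir: south) ~> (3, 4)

Answer: (3, 4)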